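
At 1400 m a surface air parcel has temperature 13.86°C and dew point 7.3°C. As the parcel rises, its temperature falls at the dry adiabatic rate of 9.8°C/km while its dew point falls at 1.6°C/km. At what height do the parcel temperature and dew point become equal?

T and T_d converge at 9.8 − 1.6 = 8.2°C per km
Height above start = (13.86 − 7.3) / 8.2 = 0.8 km
LCL altitude = 1400 m + 800 m = 2200 m

2200 m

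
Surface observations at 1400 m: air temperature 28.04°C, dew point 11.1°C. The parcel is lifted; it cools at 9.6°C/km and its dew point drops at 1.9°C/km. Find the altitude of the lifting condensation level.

T and T_d converge at 9.6 − 1.9 = 7.7°C per km
Height above start = (28.04 − 11.1) / 7.7 = 2.2 km
LCL altitude = 1400 m + 2200 m = 3600 m

3600 m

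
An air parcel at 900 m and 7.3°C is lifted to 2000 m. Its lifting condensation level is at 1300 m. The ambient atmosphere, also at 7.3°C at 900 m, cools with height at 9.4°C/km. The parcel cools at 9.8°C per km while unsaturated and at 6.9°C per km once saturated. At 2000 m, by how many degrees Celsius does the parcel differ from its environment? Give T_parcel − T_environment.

+1.59°C (parcel warmer than environment)

Parcel:
  From 900 m to 1300 m (dry): cools by 9.8 × 0.4 = 3.92°C, giving 3.38°C.
  From 1300 m to 2000 m (saturated): cools by 6.9 × 0.7 = 4.83°C, giving -1.45°C.
Environment:
  From 900 m to 2000 m (environment): cools by 9.4 × 1.1 = 10.34°C, giving -3.04°C.
T_parcel − T_env = -1.45 − (-3.04) = +1.59°C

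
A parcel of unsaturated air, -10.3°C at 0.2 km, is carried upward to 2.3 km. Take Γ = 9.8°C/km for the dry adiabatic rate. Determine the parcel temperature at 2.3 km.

-30.88°C

200–2300 m, dry adiabatic: Δz = 2.1 km ⇒ ΔT = -20.58°C; T = -30.88°C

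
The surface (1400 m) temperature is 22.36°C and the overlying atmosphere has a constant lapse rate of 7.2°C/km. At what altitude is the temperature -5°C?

Height above start = (22.36 − (-5)) / 7.2 = 3.8 km
Altitude = 1400 m + 3800 m = 5200 m

5200 m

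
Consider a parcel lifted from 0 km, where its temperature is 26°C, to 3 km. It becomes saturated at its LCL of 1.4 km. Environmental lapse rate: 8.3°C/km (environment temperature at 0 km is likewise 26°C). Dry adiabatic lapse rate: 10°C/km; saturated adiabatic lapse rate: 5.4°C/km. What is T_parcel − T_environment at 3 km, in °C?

Parcel:
  0–1400 m, dry: Δz = 1.4 km ⇒ ΔT = -14°C; T = 12°C
  1400–3000 m, saturated: Δz = 1.6 km ⇒ ΔT = -8.64°C; T = 3.36°C
Environment:
  0–3000 m, environment: Δz = 3 km ⇒ ΔT = -24.9°C; T = 1.1°C
T_parcel − T_env = 3.36 − 1.1 = +2.26°C

+2.26°C (parcel warmer than environment)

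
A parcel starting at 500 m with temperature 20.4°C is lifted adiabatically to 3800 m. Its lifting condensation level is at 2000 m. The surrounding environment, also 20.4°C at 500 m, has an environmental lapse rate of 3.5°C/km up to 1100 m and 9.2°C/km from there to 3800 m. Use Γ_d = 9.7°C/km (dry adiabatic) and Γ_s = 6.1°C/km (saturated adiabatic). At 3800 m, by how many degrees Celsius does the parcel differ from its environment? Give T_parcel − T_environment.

Parcel:
  500 → 2000 m (dry, 9.7°C/km): ΔT = -9.7 × 1.5 = -14.55°C → T = 5.85°C
  2000 → 3800 m (saturated, 6.1°C/km): ΔT = -6.1 × 1.8 = -10.98°C → T = -5.13°C
Environment:
  500 → 1100 m (environment, lower layer, 3.5°C/km): ΔT = -3.5 × 0.6 = -2.1°C → T = 18.3°C
  1100 → 3800 m (environment, upper layer, 9.2°C/km): ΔT = -9.2 × 2.7 = -24.84°C → T = -6.54°C
T_parcel − T_env = -5.13 − (-6.54) = +1.41°C

+1.41°C (parcel warmer than environment)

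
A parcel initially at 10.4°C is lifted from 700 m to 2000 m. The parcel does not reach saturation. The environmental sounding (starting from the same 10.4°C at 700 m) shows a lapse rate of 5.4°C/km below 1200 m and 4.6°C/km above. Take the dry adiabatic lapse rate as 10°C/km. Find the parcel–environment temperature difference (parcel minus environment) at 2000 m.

Parcel:
  From 700 m to 2000 m (dry): cools by 10 × 1.3 = 13°C, giving -2.6°C.
Environment:
  From 700 m to 1200 m (environment, lower layer): cools by 5.4 × 0.5 = 2.7°C, giving 7.7°C.
  From 1200 m to 2000 m (environment, upper layer): cools by 4.6 × 0.8 = 3.68°C, giving 4.02°C.
T_parcel − T_env = -2.6 − 4.02 = -6.62°C

-6.62°C (parcel cooler than environment)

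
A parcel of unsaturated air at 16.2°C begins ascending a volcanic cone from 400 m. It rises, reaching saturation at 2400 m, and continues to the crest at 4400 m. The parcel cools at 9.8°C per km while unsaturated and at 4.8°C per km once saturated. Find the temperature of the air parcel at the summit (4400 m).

From 400 m to 2400 m (dry): cools by 9.8 × 2 = 19.6°C, giving -3.4°C.
From 2400 m to 4400 m (saturated): cools by 4.8 × 2 = 9.6°C, giving -13°C.

-13°C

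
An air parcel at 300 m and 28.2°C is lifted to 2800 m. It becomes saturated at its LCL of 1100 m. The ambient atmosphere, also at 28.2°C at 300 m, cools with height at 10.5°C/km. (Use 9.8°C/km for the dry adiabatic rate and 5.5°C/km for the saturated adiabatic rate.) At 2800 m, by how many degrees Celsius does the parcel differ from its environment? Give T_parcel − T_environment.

Parcel:
  300 → 1100 m (dry, 9.8°C/km): ΔT = -9.8 × 0.8 = -7.84°C → T = 20.36°C
  1100 → 2800 m (saturated, 5.5°C/km): ΔT = -5.5 × 1.7 = -9.35°C → T = 11.01°C
Environment:
  300 → 2800 m (environment, 10.5°C/km): ΔT = -10.5 × 2.5 = -26.25°C → T = 1.95°C
T_parcel − T_env = 11.01 − 1.95 = +9.06°C

+9.06°C (parcel warmer than environment)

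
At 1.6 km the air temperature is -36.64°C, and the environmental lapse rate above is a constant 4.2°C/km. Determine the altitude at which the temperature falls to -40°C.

Height above start = (-36.64 − (-40)) / 4.2 = 0.8 km
Altitude = 1600 m + 800 m = 2400 m

2.4 km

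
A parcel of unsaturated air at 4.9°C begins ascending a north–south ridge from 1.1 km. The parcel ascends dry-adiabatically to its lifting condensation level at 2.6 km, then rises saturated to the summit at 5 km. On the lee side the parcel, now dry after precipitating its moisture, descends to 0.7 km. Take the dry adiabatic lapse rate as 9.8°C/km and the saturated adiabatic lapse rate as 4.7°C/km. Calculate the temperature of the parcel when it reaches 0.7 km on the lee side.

1100–2600 m, dry: Δz = 1.5 km ⇒ ΔT = -14.7°C; T = -9.8°C
2600–5000 m, saturated: Δz = 2.4 km ⇒ ΔT = -11.28°C; T = -21.08°C
5000–700 m, dry descent: Δz = 4.3 km ⇒ ΔT = +42.14°C; T = 21.06°C

21.06°C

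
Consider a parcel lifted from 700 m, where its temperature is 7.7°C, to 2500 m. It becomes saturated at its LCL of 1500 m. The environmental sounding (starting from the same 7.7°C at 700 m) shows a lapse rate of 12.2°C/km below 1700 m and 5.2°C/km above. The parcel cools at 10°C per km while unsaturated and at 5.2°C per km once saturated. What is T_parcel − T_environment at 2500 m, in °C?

Parcel:
  Dry to 1500 m: -10 × 0.8 km = -8°C, so T = -0.3°C.
  Saturated to 2500 m: -5.2 × 1 km = -5.2°C, so T = -5.5°C.
Environment:
  Environment, lower layer to 1700 m: -12.2 × 1 km = -12.2°C, so T = -4.5°C.
  Environment, upper layer to 2500 m: -5.2 × 0.8 km = -4.16°C, so T = -8.66°C.
T_parcel − T_env = -5.5 − (-8.66) = +3.16°C

+3.16°C (parcel warmer than environment)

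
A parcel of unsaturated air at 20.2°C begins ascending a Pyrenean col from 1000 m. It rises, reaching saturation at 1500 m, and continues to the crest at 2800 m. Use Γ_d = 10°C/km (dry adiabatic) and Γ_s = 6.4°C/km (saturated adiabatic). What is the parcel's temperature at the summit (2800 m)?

1000 → 1500 m (dry, 10°C/km): ΔT = -10 × 0.5 = -5°C → T = 15.2°C
1500 → 2800 m (saturated, 6.4°C/km): ΔT = -6.4 × 1.3 = -8.32°C → T = 6.88°C

6.88°C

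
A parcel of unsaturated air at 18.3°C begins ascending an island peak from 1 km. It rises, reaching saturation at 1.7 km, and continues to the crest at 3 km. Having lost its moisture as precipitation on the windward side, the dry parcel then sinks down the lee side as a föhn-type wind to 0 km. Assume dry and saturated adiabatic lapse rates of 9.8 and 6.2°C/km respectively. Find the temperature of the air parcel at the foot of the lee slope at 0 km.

Dry to 1700 m: -9.8 × 0.7 km = -6.86°C, so T = 11.44°C.
Saturated to 3000 m: -6.2 × 1.3 km = -8.06°C, so T = 3.38°C.
Dry descent to 0 m: +9.8 × 3 km = +29.4°C, so T = 32.78°C.

32.78°C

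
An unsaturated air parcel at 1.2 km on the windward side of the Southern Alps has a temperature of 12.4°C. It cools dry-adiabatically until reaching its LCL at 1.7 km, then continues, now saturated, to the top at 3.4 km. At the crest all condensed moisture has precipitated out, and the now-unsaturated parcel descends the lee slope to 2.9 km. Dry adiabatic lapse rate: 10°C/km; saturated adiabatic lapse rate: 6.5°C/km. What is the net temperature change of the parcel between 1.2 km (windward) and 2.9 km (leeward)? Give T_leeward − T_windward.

-11.05°C

1200 → 1700 m (dry, 10°C/km): ΔT = -10 × 0.5 = -5°C → T = 7.4°C
1700 → 3400 m (saturated, 6.5°C/km): ΔT = -6.5 × 1.7 = -11.05°C → T = -3.65°C
3400 → 2900 m (dry descent, 10°C/km): ΔT = +10 × 0.5 = +5°C → T = 1.35°C
Net change vs windward start: 1.35 − 12.4 = -11.05°C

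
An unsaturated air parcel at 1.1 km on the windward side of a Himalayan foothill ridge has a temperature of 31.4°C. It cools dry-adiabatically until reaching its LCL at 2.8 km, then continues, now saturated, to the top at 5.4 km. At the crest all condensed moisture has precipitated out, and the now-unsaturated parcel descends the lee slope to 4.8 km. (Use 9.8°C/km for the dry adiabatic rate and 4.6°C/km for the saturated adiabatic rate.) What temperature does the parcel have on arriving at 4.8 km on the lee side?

8.66°C

1100–2800 m, dry: Δz = 1.7 km ⇒ ΔT = -16.66°C; T = 14.74°C
2800–5400 m, saturated: Δz = 2.6 km ⇒ ΔT = -11.96°C; T = 2.78°C
5400–4800 m, dry descent: Δz = 0.6 km ⇒ ΔT = +5.88°C; T = 8.66°C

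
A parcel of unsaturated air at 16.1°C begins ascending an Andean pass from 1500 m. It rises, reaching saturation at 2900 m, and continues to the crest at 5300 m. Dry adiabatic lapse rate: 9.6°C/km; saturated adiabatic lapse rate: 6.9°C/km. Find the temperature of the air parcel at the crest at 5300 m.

-13.9°C

Dry to 2900 m: -9.6 × 1.4 km = -13.44°C, so T = 2.66°C.
Saturated to 5300 m: -6.9 × 2.4 km = -16.56°C, so T = -13.9°C.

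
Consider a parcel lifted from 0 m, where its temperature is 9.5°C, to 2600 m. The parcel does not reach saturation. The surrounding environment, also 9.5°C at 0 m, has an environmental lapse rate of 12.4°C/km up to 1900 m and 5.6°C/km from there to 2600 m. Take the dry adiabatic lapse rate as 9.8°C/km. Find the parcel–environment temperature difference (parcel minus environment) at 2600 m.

Parcel:
  Dry to 2600 m: -9.8 × 2.6 km = -25.48°C, so T = -15.98°C.
Environment:
  Environment, lower layer to 1900 m: -12.4 × 1.9 km = -23.56°C, so T = -14.06°C.
  Environment, upper layer to 2600 m: -5.6 × 0.7 km = -3.92°C, so T = -17.98°C.
T_parcel − T_env = -15.98 − (-17.98) = +2°C

+2°C (parcel warmer than environment)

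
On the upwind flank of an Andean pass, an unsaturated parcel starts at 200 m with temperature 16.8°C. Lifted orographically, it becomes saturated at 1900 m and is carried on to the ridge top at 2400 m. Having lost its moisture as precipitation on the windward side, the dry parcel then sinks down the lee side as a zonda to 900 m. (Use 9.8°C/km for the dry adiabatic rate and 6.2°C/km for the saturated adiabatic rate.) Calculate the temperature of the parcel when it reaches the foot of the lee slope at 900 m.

11.74°C

From 200 m to 1900 m (dry): cools by 9.8 × 1.7 = 16.66°C, giving 0.14°C.
From 1900 m to 2400 m (saturated): cools by 6.2 × 0.5 = 3.1°C, giving -2.96°C.
From 2400 m to 900 m (dry descent): warms by 9.8 × 1.5 = 14.7°C, giving 11.74°C.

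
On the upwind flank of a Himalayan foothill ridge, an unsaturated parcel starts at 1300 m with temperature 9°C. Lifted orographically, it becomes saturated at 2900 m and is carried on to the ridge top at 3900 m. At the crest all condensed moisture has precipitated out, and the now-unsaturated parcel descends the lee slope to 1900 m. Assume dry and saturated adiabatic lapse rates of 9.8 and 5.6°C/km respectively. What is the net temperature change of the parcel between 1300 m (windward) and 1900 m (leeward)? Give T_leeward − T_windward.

From 1300 m to 2900 m (dry): cools by 9.8 × 1.6 = 15.68°C, giving -6.68°C.
From 2900 m to 3900 m (saturated): cools by 5.6 × 1 = 5.6°C, giving -12.28°C.
From 3900 m to 1900 m (dry descent): warms by 9.8 × 2 = 19.6°C, giving 7.32°C.
Net change vs windward start: 7.32 − 9 = -1.68°C

-1.68°C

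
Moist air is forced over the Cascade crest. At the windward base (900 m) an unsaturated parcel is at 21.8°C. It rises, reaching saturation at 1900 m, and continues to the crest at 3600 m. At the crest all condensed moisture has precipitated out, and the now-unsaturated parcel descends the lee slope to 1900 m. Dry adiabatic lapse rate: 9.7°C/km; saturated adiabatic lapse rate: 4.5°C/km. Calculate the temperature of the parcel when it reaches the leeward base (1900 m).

20.94°C

From 900 m to 1900 m (dry): cools by 9.7 × 1 = 9.7°C, giving 12.1°C.
From 1900 m to 3600 m (saturated): cools by 4.5 × 1.7 = 7.65°C, giving 4.45°C.
From 3600 m to 1900 m (dry descent): warms by 9.7 × 1.7 = 16.49°C, giving 20.94°C.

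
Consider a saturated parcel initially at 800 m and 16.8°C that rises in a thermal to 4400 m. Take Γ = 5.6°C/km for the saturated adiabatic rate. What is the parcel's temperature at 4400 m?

Saturated adiabatic to 4400 m: -5.6 × 3.6 km = -20.16°C, so T = -3.36°C.

-3.36°C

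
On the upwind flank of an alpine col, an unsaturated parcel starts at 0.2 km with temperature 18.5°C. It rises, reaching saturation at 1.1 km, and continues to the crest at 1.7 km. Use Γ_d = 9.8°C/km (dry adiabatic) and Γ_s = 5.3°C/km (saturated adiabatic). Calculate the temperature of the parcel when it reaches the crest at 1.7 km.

6.5°C

Dry to 1100 m: -9.8 × 0.9 km = -8.82°C, so T = 9.68°C.
Saturated to 1700 m: -5.3 × 0.6 km = -3.18°C, so T = 6.5°C.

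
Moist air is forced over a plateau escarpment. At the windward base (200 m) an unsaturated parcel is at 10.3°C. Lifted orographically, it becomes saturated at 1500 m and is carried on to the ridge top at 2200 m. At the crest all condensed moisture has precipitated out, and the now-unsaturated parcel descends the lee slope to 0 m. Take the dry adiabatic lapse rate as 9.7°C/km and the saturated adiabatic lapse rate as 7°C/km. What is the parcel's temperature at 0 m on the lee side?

200–1500 m, dry: Δz = 1.3 km ⇒ ΔT = -12.61°C; T = -2.31°C
1500–2200 m, saturated: Δz = 0.7 km ⇒ ΔT = -4.9°C; T = -7.21°C
2200–0 m, dry descent: Δz = 2.2 km ⇒ ΔT = +21.34°C; T = 14.13°C

14.13°C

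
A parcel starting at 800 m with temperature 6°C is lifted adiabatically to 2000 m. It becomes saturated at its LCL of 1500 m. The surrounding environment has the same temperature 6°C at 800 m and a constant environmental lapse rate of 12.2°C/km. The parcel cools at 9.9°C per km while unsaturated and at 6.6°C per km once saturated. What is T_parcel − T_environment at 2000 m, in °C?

Parcel:
  800 → 1500 m (dry, 9.9°C/km): ΔT = -9.9 × 0.7 = -6.93°C → T = -0.93°C
  1500 → 2000 m (saturated, 6.6°C/km): ΔT = -6.6 × 0.5 = -3.3°C → T = -4.23°C
Environment:
  800 → 2000 m (environment, 12.2°C/km): ΔT = -12.2 × 1.2 = -14.64°C → T = -8.64°C
T_parcel − T_env = -4.23 − (-8.64) = +4.41°C

+4.41°C (parcel warmer than environment)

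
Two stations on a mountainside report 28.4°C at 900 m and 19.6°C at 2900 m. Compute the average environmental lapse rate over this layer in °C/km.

Γ = −ΔT/Δz = (28.4 − 19.6) / (2900 − 900) m
  = 8.8°C / 2 km = 4.4°C/km

4.4°C/km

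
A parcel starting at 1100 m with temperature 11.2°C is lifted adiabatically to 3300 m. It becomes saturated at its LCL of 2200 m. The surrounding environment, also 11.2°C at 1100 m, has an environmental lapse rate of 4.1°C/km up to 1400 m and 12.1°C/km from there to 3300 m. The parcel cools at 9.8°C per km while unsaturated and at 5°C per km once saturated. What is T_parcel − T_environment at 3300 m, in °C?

Parcel:
  Dry to 2200 m: -9.8 × 1.1 km = -10.78°C, so T = 0.42°C.
  Saturated to 3300 m: -5 × 1.1 km = -5.5°C, so T = -5.08°C.
Environment:
  Environment, lower layer to 1400 m: -4.1 × 0.3 km = -1.23°C, so T = 9.97°C.
  Environment, upper layer to 3300 m: -12.1 × 1.9 km = -22.99°C, so T = -13.02°C.
T_parcel − T_env = -5.08 − (-13.02) = +7.94°C

+7.94°C (parcel warmer than environment)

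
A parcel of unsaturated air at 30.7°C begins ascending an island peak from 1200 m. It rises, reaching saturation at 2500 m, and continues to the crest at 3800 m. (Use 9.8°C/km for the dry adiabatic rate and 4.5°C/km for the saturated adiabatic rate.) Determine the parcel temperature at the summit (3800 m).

1200–2500 m, dry: Δz = 1.3 km ⇒ ΔT = -12.74°C; T = 17.96°C
2500–3800 m, saturated: Δz = 1.3 km ⇒ ΔT = -5.85°C; T = 12.11°C

12.11°C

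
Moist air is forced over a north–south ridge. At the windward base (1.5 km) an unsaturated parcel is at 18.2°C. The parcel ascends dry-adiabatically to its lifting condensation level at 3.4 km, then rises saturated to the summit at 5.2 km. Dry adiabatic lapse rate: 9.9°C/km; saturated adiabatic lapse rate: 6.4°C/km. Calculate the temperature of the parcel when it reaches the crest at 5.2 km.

Dry to 3400 m: -9.9 × 1.9 km = -18.81°C, so T = -0.61°C.
Saturated to 5200 m: -6.4 × 1.8 km = -11.52°C, so T = -12.13°C.

-12.13°C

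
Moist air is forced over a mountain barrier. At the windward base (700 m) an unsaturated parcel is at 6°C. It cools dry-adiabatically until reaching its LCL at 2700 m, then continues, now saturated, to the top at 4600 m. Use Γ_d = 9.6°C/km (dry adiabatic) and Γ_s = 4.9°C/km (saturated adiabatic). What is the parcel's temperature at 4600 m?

-22.51°C

From 700 m to 2700 m (dry): cools by 9.6 × 2 = 19.2°C, giving -13.2°C.
From 2700 m to 4600 m (saturated): cools by 4.9 × 1.9 = 9.31°C, giving -22.51°C.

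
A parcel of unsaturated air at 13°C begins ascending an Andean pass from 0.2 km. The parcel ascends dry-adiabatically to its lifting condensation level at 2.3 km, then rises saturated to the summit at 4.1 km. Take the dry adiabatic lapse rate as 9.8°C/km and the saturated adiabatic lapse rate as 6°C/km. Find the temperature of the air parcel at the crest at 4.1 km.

200–2300 m, dry: Δz = 2.1 km ⇒ ΔT = -20.58°C; T = -7.58°C
2300–4100 m, saturated: Δz = 1.8 km ⇒ ΔT = -10.8°C; T = -18.38°C

-18.38°C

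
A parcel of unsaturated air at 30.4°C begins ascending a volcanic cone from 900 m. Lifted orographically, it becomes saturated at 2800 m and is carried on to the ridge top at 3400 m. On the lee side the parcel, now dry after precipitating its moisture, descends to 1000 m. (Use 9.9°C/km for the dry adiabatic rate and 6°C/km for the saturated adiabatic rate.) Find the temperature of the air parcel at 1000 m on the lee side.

900–2800 m, dry: Δz = 1.9 km ⇒ ΔT = -18.81°C; T = 11.59°C
2800–3400 m, saturated: Δz = 0.6 km ⇒ ΔT = -3.6°C; T = 7.99°C
3400–1000 m, dry descent: Δz = 2.4 km ⇒ ΔT = +23.76°C; T = 31.75°C

31.75°C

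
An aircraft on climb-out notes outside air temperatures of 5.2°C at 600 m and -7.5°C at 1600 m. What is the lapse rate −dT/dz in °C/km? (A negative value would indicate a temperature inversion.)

Γ = −ΔT/Δz = (5.2 − (-7.5)) / (1600 − 600) m
  = 12.7°C / 1 km = 12.7°C/km

12.7°C/km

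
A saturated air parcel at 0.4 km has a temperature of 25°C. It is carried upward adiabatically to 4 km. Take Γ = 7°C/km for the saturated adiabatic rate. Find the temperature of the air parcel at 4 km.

-0.2°C

From 400 m to 4000 m (saturated adiabatic): cools by 7 × 3.6 = 25.2°C, giving -0.2°C.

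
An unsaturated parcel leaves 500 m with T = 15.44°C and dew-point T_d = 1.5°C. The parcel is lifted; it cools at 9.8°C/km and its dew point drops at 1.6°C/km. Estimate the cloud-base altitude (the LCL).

T and T_d converge at 9.8 − 1.6 = 8.2°C per km
Height above start = (15.44 − 1.5) / 8.2 = 1.7 km
LCL altitude = 500 m + 1700 m = 2200 m

2200 m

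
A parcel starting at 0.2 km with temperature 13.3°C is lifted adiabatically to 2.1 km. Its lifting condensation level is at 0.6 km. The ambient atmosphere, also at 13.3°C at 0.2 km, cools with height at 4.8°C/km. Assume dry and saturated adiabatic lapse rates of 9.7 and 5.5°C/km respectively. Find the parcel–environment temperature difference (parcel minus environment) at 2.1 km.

-3.01°C (parcel cooler than environment)

Parcel:
  From 200 m to 600 m (dry): cools by 9.7 × 0.4 = 3.88°C, giving 9.42°C.
  From 600 m to 2100 m (saturated): cools by 5.5 × 1.5 = 8.25°C, giving 1.17°C.
Environment:
  From 200 m to 2100 m (environment): cools by 4.8 × 1.9 = 9.12°C, giving 4.18°C.
T_parcel − T_env = 1.17 − 4.18 = -3.01°C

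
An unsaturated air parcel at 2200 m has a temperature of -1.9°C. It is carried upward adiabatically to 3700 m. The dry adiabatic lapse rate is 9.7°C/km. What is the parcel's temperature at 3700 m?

2200–3700 m, dry adiabatic: Δz = 1.5 km ⇒ ΔT = -14.55°C; T = -16.45°C

-16.45°C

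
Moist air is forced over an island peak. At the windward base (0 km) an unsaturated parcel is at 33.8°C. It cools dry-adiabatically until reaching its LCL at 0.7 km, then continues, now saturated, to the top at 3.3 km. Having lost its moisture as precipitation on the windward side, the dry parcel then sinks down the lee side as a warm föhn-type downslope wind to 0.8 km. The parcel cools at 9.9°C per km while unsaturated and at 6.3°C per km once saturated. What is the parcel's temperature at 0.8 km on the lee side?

From 0 m to 700 m (dry): cools by 9.9 × 0.7 = 6.93°C, giving 26.87°C.
From 700 m to 3300 m (saturated): cools by 6.3 × 2.6 = 16.38°C, giving 10.49°C.
From 3300 m to 800 m (dry descent): warms by 9.9 × 2.5 = 24.75°C, giving 35.24°C.

35.24°C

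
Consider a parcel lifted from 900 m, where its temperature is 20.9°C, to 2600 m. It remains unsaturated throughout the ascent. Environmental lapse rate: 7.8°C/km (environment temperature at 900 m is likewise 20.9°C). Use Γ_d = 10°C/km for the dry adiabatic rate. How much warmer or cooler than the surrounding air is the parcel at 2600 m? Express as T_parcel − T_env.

-3.74°C (parcel cooler than environment)

Parcel:
  900 → 2600 m (dry, 10°C/km): ΔT = -10 × 1.7 = -17°C → T = 3.9°C
Environment:
  900 → 2600 m (environment, 7.8°C/km): ΔT = -7.8 × 1.7 = -13.26°C → T = 7.64°C
T_parcel − T_env = 3.9 − 7.64 = -3.74°C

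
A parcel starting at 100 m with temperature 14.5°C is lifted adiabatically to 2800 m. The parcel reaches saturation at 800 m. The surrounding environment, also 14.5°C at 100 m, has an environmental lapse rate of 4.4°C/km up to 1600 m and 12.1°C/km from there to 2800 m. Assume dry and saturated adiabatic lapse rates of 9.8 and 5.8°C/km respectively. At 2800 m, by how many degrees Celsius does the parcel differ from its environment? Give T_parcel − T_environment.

+2.66°C (parcel warmer than environment)

Parcel:
  100–800 m, dry: Δz = 0.7 km ⇒ ΔT = -6.86°C; T = 7.64°C
  800–2800 m, saturated: Δz = 2 km ⇒ ΔT = -11.6°C; T = -3.96°C
Environment:
  100–1600 m, environment, lower layer: Δz = 1.5 km ⇒ ΔT = -6.6°C; T = 7.9°C
  1600–2800 m, environment, upper layer: Δz = 1.2 km ⇒ ΔT = -14.52°C; T = -6.62°C
T_parcel − T_env = -3.96 − (-6.62) = +2.66°C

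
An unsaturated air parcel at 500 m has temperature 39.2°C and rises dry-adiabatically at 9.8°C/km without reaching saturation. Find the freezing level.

Height above start = (39.2 − 0) / 9.8 = 4 km
Altitude = 500 m + 4000 m = 4500 m

4500 m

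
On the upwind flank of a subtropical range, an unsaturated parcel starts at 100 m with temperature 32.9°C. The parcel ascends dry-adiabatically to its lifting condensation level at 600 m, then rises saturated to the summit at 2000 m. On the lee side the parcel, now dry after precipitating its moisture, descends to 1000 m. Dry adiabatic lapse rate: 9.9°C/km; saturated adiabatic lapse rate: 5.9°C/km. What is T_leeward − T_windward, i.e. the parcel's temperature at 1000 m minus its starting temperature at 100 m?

-3.31°C

100–600 m, dry: Δz = 0.5 km ⇒ ΔT = -4.95°C; T = 27.95°C
600–2000 m, saturated: Δz = 1.4 km ⇒ ΔT = -8.26°C; T = 19.69°C
2000–1000 m, dry descent: Δz = 1 km ⇒ ΔT = +9.9°C; T = 29.59°C
Net change vs windward start: 29.59 − 32.9 = -3.31°C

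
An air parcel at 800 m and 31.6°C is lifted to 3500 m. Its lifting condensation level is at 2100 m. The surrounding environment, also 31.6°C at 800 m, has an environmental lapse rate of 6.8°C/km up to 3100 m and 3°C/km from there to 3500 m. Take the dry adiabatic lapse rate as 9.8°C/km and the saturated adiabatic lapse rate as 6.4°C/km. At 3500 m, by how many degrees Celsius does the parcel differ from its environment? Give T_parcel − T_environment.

-4.86°C (parcel cooler than environment)

Parcel:
  800–2100 m, dry: Δz = 1.3 km ⇒ ΔT = -12.74°C; T = 18.86°C
  2100–3500 m, saturated: Δz = 1.4 km ⇒ ΔT = -8.96°C; T = 9.9°C
Environment:
  800–3100 m, environment, lower layer: Δz = 2.3 km ⇒ ΔT = -15.64°C; T = 15.96°C
  3100–3500 m, environment, upper layer: Δz = 0.4 km ⇒ ΔT = -1.2°C; T = 14.76°C
T_parcel − T_env = 9.9 − 14.76 = -4.86°C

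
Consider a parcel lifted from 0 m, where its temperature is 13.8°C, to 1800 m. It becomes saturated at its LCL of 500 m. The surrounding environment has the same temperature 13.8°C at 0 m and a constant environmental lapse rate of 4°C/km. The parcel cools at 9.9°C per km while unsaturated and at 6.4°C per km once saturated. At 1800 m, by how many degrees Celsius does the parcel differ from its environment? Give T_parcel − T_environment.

-6.07°C (parcel cooler than environment)

Parcel:
  Dry to 500 m: -9.9 × 0.5 km = -4.95°C, so T = 8.85°C.
  Saturated to 1800 m: -6.4 × 1.3 km = -8.32°C, so T = 0.53°C.
Environment:
  Environment to 1800 m: -4 × 1.8 km = -7.2°C, so T = 6.6°C.
T_parcel − T_env = 0.53 − 6.6 = -6.07°C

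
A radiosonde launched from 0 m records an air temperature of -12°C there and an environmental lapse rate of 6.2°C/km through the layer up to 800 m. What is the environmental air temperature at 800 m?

From 0 m to 800 m (environmental): cools by 6.2 × 0.8 = 4.96°C, giving -16.96°C.

-16.96°C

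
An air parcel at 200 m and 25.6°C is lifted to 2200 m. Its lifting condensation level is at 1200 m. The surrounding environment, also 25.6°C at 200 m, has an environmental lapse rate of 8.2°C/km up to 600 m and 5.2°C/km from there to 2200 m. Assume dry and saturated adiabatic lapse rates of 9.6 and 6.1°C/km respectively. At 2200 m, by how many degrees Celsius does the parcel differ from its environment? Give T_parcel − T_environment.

Parcel:
  200 → 1200 m (dry, 9.6°C/km): ΔT = -9.6 × 1 = -9.6°C → T = 16°C
  1200 → 2200 m (saturated, 6.1°C/km): ΔT = -6.1 × 1 = -6.1°C → T = 9.9°C
Environment:
  200 → 600 m (environment, lower layer, 8.2°C/km): ΔT = -8.2 × 0.4 = -3.28°C → T = 22.32°C
  600 → 2200 m (environment, upper layer, 5.2°C/km): ΔT = -5.2 × 1.6 = -8.32°C → T = 14°C
T_parcel − T_env = 9.9 − 14 = -4.1°C

-4.1°C (parcel cooler than environment)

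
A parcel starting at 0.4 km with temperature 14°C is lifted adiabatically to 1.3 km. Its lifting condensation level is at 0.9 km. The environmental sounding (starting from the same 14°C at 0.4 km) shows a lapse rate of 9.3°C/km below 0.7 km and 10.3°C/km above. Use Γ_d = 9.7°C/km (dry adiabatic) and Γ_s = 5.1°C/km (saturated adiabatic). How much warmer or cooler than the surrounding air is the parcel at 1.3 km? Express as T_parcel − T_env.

+2.08°C (parcel warmer than environment)

Parcel:
  Dry to 900 m: -9.7 × 0.5 km = -4.85°C, so T = 9.15°C.
  Saturated to 1300 m: -5.1 × 0.4 km = -2.04°C, so T = 7.11°C.
Environment:
  Environment, lower layer to 700 m: -9.3 × 0.3 km = -2.79°C, so T = 11.21°C.
  Environment, upper layer to 1300 m: -10.3 × 0.6 km = -6.18°C, so T = 5.03°C.
T_parcel − T_env = 7.11 − 5.03 = +2.08°C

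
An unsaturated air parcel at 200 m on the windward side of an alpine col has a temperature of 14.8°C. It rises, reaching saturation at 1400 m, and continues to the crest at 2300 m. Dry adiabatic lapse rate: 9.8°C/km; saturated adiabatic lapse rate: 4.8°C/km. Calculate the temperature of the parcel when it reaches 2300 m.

Dry to 1400 m: -9.8 × 1.2 km = -11.76°C, so T = 3.04°C.
Saturated to 2300 m: -4.8 × 0.9 km = -4.32°C, so T = -1.28°C.

-1.28°C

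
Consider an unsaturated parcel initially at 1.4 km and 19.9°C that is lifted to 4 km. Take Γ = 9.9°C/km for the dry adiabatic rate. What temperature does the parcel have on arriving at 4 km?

From 1400 m to 4000 m (dry adiabatic): cools by 9.9 × 2.6 = 25.74°C, giving -5.84°C.

-5.84°C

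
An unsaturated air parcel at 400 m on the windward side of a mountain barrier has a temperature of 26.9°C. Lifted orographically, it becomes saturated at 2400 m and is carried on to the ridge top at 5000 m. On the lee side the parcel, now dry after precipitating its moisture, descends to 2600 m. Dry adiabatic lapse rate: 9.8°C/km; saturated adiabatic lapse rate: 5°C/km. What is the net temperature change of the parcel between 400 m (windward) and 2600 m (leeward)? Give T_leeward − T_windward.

Dry to 2400 m: -9.8 × 2 km = -19.6°C, so T = 7.3°C.
Saturated to 5000 m: -5 × 2.6 km = -13°C, so T = -5.7°C.
Dry descent to 2600 m: +9.8 × 2.4 km = +23.52°C, so T = 17.82°C.
Net change vs windward start: 17.82 − 26.9 = -9.08°C

-9.08°C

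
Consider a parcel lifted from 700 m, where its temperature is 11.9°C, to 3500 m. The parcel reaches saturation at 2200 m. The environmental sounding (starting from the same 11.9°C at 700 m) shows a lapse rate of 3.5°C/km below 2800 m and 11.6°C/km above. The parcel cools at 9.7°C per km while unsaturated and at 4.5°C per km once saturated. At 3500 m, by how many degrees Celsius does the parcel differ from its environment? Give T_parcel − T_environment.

Parcel:
  Dry to 2200 m: -9.7 × 1.5 km = -14.55°C, so T = -2.65°C.
  Saturated to 3500 m: -4.5 × 1.3 km = -5.85°C, so T = -8.5°C.
Environment:
  Environment, lower layer to 2800 m: -3.5 × 2.1 km = -7.35°C, so T = 4.55°C.
  Environment, upper layer to 3500 m: -11.6 × 0.7 km = -8.12°C, so T = -3.57°C.
T_parcel − T_env = -8.5 − (-3.57) = -4.93°C

-4.93°C (parcel cooler than environment)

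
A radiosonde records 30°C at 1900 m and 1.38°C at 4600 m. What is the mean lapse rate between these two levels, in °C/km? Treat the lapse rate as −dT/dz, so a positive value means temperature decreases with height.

10.6°C/km

Γ = −ΔT/Δz = (30 − 1.38) / (4600 − 1900) m
  = 28.62°C / 2.7 km = 10.6°C/km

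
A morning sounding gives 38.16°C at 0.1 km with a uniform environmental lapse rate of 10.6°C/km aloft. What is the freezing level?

3.7 km

Height above start = (38.16 − 0) / 10.6 = 3.6 km
Altitude = 100 m + 3600 m = 3700 m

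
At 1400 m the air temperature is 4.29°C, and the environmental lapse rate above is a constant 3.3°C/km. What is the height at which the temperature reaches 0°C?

2700 m

Height above start = (4.29 − 0) / 3.3 = 1.3 km
Altitude = 1400 m + 1300 m = 2700 m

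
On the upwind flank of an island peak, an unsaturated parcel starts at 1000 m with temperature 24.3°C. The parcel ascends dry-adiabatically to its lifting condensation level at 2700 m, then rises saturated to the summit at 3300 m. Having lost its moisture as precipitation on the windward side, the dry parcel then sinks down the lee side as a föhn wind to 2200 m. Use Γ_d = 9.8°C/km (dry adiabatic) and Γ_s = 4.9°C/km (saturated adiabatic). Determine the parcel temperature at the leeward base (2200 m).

From 1000 m to 2700 m (dry): cools by 9.8 × 1.7 = 16.66°C, giving 7.64°C.
From 2700 m to 3300 m (saturated): cools by 4.9 × 0.6 = 2.94°C, giving 4.7°C.
From 3300 m to 2200 m (dry descent): warms by 9.8 × 1.1 = 10.78°C, giving 15.48°C.

15.48°C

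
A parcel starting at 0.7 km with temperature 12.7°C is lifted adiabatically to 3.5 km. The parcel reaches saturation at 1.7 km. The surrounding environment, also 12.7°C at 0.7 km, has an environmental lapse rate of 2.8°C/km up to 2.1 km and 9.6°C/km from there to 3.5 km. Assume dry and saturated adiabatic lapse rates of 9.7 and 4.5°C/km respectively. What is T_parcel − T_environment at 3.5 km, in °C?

Parcel:
  From 700 m to 1700 m (dry): cools by 9.7 × 1 = 9.7°C, giving 3°C.
  From 1700 m to 3500 m (saturated): cools by 4.5 × 1.8 = 8.1°C, giving -5.1°C.
Environment:
  From 700 m to 2100 m (environment, lower layer): cools by 2.8 × 1.4 = 3.92°C, giving 8.78°C.
  From 2100 m to 3500 m (environment, upper layer): cools by 9.6 × 1.4 = 13.44°C, giving -4.66°C.
T_parcel − T_env = -5.1 − (-4.66) = -0.44°C

-0.44°C (parcel cooler than environment)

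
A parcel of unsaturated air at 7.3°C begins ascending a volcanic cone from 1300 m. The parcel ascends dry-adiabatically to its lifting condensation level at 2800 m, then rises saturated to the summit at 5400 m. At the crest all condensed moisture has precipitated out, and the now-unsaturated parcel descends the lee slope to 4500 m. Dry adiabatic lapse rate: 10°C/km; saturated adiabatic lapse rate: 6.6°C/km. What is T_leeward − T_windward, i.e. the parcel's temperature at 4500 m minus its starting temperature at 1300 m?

Dry to 2800 m: -10 × 1.5 km = -15°C, so T = -7.7°C.
Saturated to 5400 m: -6.6 × 2.6 km = -17.16°C, so T = -24.86°C.
Dry descent to 4500 m: +10 × 0.9 km = +9°C, so T = -15.86°C.
Net change vs windward start: -15.86 − 7.3 = -23.16°C

-23.16°C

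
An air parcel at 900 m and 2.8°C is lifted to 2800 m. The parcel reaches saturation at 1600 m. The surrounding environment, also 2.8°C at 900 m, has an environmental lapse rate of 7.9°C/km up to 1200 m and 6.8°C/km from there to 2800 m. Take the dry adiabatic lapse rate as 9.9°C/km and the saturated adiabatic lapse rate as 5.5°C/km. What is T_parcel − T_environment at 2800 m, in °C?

Parcel:
  900 → 1600 m (dry, 9.9°C/km): ΔT = -9.9 × 0.7 = -6.93°C → T = -4.13°C
  1600 → 2800 m (saturated, 5.5°C/km): ΔT = -5.5 × 1.2 = -6.6°C → T = -10.73°C
Environment:
  900 → 1200 m (environment, lower layer, 7.9°C/km): ΔT = -7.9 × 0.3 = -2.37°C → T = 0.43°C
  1200 → 2800 m (environment, upper layer, 6.8°C/km): ΔT = -6.8 × 1.6 = -10.88°C → T = -10.45°C
T_parcel − T_env = -10.73 − (-10.45) = -0.28°C

-0.28°C (parcel cooler than environment)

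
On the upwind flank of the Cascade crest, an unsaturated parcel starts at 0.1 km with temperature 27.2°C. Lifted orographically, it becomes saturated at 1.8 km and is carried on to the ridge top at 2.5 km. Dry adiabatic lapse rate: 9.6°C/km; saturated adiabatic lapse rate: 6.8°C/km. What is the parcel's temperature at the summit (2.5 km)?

From 100 m to 1800 m (dry): cools by 9.6 × 1.7 = 16.32°C, giving 10.88°C.
From 1800 m to 2500 m (saturated): cools by 6.8 × 0.7 = 4.76°C, giving 6.12°C.

6.12°C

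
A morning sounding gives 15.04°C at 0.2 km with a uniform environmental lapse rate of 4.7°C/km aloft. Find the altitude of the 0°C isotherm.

3.4 km

Height above start = (15.04 − 0) / 4.7 = 3.2 km
Altitude = 200 m + 3200 m = 3400 m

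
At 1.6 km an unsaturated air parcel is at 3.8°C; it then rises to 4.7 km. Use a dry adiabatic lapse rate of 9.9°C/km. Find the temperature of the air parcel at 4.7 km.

-26.89°C

From 1600 m to 4700 m (dry adiabatic): cools by 9.9 × 3.1 = 30.69°C, giving -26.89°C.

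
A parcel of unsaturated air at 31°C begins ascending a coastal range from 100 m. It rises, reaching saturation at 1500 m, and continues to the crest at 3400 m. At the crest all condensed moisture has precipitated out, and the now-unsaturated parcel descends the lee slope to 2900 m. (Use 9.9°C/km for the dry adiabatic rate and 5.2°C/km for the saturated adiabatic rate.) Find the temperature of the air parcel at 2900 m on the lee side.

100–1500 m, dry: Δz = 1.4 km ⇒ ΔT = -13.86°C; T = 17.14°C
1500–3400 m, saturated: Δz = 1.9 km ⇒ ΔT = -9.88°C; T = 7.26°C
3400–2900 m, dry descent: Δz = 0.5 km ⇒ ΔT = +4.95°C; T = 12.21°C

12.21°C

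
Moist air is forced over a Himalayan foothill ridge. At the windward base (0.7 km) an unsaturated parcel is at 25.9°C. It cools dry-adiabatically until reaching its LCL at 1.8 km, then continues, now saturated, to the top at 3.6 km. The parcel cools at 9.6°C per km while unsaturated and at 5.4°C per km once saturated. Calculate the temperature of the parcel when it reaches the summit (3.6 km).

700 → 1800 m (dry, 9.6°C/km): ΔT = -9.6 × 1.1 = -10.56°C → T = 15.34°C
1800 → 3600 m (saturated, 5.4°C/km): ΔT = -5.4 × 1.8 = -9.72°C → T = 5.62°C

5.62°C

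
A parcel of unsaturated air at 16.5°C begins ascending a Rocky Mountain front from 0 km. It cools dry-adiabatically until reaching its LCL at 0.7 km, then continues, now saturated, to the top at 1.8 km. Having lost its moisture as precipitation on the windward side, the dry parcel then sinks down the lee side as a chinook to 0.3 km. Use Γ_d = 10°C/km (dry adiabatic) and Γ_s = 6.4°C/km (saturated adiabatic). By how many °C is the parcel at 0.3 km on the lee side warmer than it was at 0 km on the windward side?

0–700 m, dry: Δz = 0.7 km ⇒ ΔT = -7°C; T = 9.5°C
700–1800 m, saturated: Δz = 1.1 km ⇒ ΔT = -7.04°C; T = 2.46°C
1800–300 m, dry descent: Δz = 1.5 km ⇒ ΔT = +15°C; T = 17.46°C
Net change vs windward start: 17.46 − 16.5 = +0.96°C

+0.96°C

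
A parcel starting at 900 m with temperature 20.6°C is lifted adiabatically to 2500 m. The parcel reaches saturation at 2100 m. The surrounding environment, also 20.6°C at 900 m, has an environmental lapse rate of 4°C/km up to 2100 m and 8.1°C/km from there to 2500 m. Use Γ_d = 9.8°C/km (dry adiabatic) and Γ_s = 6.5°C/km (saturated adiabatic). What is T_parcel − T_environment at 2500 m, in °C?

-6.32°C (parcel cooler than environment)

Parcel:
  Dry to 2100 m: -9.8 × 1.2 km = -11.76°C, so T = 8.84°C.
  Saturated to 2500 m: -6.5 × 0.4 km = -2.6°C, so T = 6.24°C.
Environment:
  Environment, lower layer to 2100 m: -4 × 1.2 km = -4.8°C, so T = 15.8°C.
  Environment, upper layer to 2500 m: -8.1 × 0.4 km = -3.24°C, so T = 12.56°C.
T_parcel − T_env = 6.24 − 12.56 = -6.32°C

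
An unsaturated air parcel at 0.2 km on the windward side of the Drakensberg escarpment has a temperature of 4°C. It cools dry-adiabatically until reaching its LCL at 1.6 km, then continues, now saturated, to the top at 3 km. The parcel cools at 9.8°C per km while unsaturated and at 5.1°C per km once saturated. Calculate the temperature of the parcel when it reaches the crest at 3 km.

200–1600 m, dry: Δz = 1.4 km ⇒ ΔT = -13.72°C; T = -9.72°C
1600–3000 m, saturated: Δz = 1.4 km ⇒ ΔT = -7.14°C; T = -16.86°C

-16.86°C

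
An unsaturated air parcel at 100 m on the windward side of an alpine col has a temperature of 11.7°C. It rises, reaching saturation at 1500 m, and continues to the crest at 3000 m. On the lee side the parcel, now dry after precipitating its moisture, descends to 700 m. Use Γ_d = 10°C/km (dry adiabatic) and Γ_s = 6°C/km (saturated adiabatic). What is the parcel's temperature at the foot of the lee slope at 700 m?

11.7°C

100 → 1500 m (dry, 10°C/km): ΔT = -10 × 1.4 = -14°C → T = -2.3°C
1500 → 3000 m (saturated, 6°C/km): ΔT = -6 × 1.5 = -9°C → T = -11.3°C
3000 → 700 m (dry descent, 10°C/km): ΔT = +10 × 2.3 = +23°C → T = 11.7°C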